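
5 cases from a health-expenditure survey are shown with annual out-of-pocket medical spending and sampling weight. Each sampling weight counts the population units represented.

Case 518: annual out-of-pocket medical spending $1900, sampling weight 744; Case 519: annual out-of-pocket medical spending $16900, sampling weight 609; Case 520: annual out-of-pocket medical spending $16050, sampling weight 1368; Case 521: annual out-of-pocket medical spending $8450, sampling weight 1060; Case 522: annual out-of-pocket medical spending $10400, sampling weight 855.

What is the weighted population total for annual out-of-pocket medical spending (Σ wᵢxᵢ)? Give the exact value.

51511100

Weighted total = 1900×744 + 16900×609 + 16050×1368 + 8450×1060 + 10400×855
  = 51511100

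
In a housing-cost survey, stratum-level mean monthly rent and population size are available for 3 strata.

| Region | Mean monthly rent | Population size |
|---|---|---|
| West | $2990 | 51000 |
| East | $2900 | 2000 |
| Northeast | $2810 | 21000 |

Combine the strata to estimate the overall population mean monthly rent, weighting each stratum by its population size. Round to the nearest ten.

Σ Nₕ·x̄ₕ = 2990×51000 + 2900×2000 + 2810×21000
  = 152490000 + 5800000 + 59010000 = 217300000
Σ Nₕ = 51000 + 2000 + 21000 = 74000
Overall mean = 217300000 / 74000 = 2936.4865

2940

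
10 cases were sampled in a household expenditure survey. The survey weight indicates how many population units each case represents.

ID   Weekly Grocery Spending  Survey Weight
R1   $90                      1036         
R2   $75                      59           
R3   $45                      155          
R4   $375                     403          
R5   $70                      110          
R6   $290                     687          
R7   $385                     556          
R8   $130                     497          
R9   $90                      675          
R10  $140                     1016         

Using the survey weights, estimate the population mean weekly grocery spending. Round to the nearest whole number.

182

Weighted sum = 90×1036 + 75×59 + 45×155 + 375×403 + 70×110 + 290×687 + 385×556 + 130×497 + 90×675 + 140×1016
  = 93240 + 4425 + 6975 + 151125 + 7700 + 199230 + 214060 + 64610 + 60750 + 142240 = 944355
Sum of weights = 5194
Weighted mean = 944355 / 5194 = 181.81652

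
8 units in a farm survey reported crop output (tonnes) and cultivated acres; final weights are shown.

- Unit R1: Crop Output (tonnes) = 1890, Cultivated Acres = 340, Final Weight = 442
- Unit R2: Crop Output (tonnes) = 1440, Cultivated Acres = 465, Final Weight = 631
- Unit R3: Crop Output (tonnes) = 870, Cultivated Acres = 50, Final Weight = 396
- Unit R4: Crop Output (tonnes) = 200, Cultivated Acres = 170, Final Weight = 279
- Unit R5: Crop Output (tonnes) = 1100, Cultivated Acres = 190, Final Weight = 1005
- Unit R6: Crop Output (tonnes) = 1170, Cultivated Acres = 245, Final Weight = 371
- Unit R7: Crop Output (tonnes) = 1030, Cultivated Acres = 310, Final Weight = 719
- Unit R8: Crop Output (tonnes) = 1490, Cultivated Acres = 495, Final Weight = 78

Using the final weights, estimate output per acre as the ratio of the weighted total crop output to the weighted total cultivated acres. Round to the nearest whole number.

4

Σ wᵢ·y = 1890×442 + 1440×631 + 870×396 + 200×279 + 1100×1005 + 1170×371 + 1030×719 + 1490×78
  = 835380 + 908640 + 344520 + 55800 + 1105500 + 434070 + 740570 + 116220 = 4540700
Σ wᵢ·x = 340×442 + 465×631 + 50×396 + 170×279 + 190×1005 + 245×371 + 310×719 + 495×78
  = 150280 + 293415 + 19800 + 47430 + 190950 + 90895 + 222890 + 38610 = 1054270
Ratio = 4540700 / 1054270 = 4.3069612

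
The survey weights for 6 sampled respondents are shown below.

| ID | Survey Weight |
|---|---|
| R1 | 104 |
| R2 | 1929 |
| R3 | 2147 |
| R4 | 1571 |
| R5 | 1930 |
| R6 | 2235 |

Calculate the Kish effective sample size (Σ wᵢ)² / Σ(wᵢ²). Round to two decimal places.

5.03

Σ wᵢ = 104 + 1929 + 2147 + 1571 + 1930 + 2235 = 9916
Σ wᵢ² = 10816 + 3721041 + 4609609 + 2468041 + 3724900 + 4995225 = 19529632
n_eff = 9916² / 19529632 = 98327056 / 19529632 = 5.0347624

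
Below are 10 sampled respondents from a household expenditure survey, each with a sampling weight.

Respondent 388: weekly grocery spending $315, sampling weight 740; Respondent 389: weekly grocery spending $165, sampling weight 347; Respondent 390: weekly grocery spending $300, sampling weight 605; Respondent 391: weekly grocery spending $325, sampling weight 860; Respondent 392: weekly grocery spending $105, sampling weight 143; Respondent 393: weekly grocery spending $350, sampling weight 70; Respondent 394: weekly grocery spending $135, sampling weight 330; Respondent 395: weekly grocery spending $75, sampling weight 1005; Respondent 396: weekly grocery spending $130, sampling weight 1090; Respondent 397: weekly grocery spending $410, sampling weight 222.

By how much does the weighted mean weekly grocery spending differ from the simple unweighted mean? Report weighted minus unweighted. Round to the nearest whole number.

-20

Unweighted sum = 315 + 165 + 300 + 325 + 105 + 350 + 135 + 75 + 130 + 410 = 2310
Unweighted mean = 2310 / 10 = 231
Weighted sum = 315×740 + 165×347 + 300×605 + 325×860 + 105×143 + 350×70 + 135×330 + 75×1005 + 130×1090 + 410×222
  = 233100 + 57255 + 181500 + 279500 + 15015 + 24500 + 44550 + 75375 + 141700 + 91020 = 1143515
Sum of weights = 740 + 347 + 605 + 860 + 143 + 70 + 330 + 1005 + 1090 + 222 = 5412
Weighted mean = 1143515 / 5412 = 211.2925
Difference (weighted minus unweighted) = -19.707502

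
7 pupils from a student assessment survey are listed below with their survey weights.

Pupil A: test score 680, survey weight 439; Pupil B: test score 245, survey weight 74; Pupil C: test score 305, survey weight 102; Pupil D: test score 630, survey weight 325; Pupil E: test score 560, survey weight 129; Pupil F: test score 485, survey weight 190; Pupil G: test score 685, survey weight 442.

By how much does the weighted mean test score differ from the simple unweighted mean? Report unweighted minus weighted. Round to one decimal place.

Unweighted sum = 680 + 245 + 305 + 630 + 560 + 485 + 685 = 3590
Unweighted mean = 3590 / 7 = 512.85714
Weighted sum = 680×439 + 245×74 + 305×102 + 630×325 + 560×129 + 485×190 + 685×442
  = 298520 + 18130 + 31110 + 204750 + 72240 + 92150 + 302770 = 1019670
Sum of weights = 439 + 74 + 102 + 325 + 129 + 190 + 442 = 1701
Weighted mean = 1019670 / 1701 = 599.45326
Difference (unweighted minus weighted) = -86.59612

-86.6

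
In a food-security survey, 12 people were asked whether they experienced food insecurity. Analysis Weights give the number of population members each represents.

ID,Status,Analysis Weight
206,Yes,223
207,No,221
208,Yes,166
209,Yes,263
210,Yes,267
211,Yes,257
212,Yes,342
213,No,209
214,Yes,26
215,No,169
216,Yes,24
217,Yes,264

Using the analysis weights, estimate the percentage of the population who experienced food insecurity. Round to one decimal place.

Sum of weights for 'Yes' = 223 + 166 + 263 + 267 + 257 + 342 + 26 + 24 + 264 = 1832
Total weight = 223 + 221 + 166 + 263 + 267 + 257 + 342 + 209 + 26 + 169 + 24 + 264 = 2431
Weighted proportion = 1832 / 2431 = 0.75359934 → 75.359934%

75.4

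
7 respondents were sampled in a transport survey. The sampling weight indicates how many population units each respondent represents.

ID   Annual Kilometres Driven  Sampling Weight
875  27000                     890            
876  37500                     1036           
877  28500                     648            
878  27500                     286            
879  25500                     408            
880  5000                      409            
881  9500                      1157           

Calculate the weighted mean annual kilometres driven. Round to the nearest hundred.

Weighted sum = 27000×890 + 37500×1036 + 28500×648 + 27500×286 + 25500×408 + 5000×409 + 9500×1157
  = 112653500
Sum of weights = 4834
Weighted mean = 112653500 / 4834 = 23304.406

23300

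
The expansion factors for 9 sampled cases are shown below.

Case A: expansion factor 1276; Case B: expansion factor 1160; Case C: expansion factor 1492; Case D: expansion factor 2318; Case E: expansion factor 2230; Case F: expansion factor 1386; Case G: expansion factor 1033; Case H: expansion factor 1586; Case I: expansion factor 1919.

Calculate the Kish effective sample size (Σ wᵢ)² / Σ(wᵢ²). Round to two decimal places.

Σ wᵢ = 1276 + 1160 + 1492 + 2318 + 2230 + 1386 + 1033 + 1586 + 1919 = 14400
Σ wᵢ² = 1628176 + 1345600 + 2226064 + 5373124 + 4972900 + 1920996 + 1067089 + 2515396 + 3682561 = 24731906
n_eff = 14400² / 24731906 = 207360000 / 24731906 = 8.3843113

8.38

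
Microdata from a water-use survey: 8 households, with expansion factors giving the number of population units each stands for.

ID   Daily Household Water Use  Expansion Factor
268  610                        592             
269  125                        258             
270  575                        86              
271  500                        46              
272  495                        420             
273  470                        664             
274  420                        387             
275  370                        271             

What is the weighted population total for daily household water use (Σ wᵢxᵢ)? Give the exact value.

Weighted total = 610×592 + 125×258 + 575×86 + 500×46 + 495×420 + 470×664 + 420×387 + 370×271
  = 361120 + 32250 + 49450 + 23000 + 207900 + 312080 + 162540 + 100270 = 1248610

1248610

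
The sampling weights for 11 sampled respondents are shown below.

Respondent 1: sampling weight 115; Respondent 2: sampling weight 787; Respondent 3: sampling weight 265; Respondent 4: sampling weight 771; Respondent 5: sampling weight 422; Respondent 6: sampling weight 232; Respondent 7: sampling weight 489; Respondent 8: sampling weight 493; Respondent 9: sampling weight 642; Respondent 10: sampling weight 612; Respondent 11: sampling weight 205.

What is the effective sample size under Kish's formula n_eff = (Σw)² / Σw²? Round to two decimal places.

Σ wᵢ = 115 + 787 + 265 + 771 + 422 + 232 + 489 + 493 + 642 + 612 + 205 = 5033
Σ wᵢ² = 2840071
n_eff = 5033² / 2840071 = 25331089 / 2840071 = 8.9191746

8.92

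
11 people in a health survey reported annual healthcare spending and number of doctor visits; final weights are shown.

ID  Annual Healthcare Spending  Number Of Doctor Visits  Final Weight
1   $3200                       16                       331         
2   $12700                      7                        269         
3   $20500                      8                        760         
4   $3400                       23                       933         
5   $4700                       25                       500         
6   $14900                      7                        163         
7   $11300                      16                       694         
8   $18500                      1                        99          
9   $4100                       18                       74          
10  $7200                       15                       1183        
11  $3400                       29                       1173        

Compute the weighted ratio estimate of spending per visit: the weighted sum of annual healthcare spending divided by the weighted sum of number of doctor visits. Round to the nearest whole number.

Σ wᵢ·y = 3200×331 + 12700×269 + 20500×760 + 3400×933 + 4700×500 + 14900×163 + 11300×694 + 18500×99 + 4100×74 + 7200×1183 + 3400×1173
  = 1059200 + 3416300 + 15580000 + 3172200 + 2350000 + 2428700 + 7842200 + 1831500 + 303400 + 8517600 + 3988200 = 50489300
Σ wᵢ·x = 16×331 + 7×269 + 8×760 + 23×933 + 25×500 + 7×163 + 16×694 + 1×99 + 18×74 + 15×1183 + 29×1173
  = 112656
Ratio = 50489300 / 112656 = 448.17231

448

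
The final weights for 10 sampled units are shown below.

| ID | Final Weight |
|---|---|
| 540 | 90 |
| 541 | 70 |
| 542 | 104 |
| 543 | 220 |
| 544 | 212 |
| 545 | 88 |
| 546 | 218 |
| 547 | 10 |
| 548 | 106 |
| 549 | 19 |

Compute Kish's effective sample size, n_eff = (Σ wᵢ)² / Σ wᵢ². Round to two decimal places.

Σ wᵢ = 90 + 70 + 104 + 220 + 212 + 88 + 218 + 10 + 106 + 19 = 1137
Σ wᵢ² = 8100 + 4900 + 10816 + 48400 + 44944 + 7744 + 47524 + 100 + 11236 + 361 = 184125
n_eff = 1137² / 184125 = 1292769 / 184125 = 7.0211487

7.02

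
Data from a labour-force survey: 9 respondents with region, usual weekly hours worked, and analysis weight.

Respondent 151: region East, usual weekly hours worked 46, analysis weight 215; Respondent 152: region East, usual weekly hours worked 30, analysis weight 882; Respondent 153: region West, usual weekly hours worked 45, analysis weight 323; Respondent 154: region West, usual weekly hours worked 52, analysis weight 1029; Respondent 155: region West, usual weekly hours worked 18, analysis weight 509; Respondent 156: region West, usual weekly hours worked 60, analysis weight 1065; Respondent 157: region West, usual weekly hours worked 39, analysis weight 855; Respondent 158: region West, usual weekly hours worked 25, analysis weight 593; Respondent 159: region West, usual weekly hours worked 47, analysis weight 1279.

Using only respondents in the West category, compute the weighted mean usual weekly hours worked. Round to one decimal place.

West rows: 153, 154, 155, 156, 157, 158, 159
Weighted sum = 45×323 + 52×1029 + 18×509 + 60×1065 + 39×855 + 25×593 + 47×1279
  = 14535 + 53508 + 9162 + 63900 + 33345 + 14825 + 60113 = 249388
Sum of weights = 323 + 1029 + 509 + 1065 + 855 + 593 + 1279 = 5653
Weighted mean = 249388 / 5653 = 44.116045

44.1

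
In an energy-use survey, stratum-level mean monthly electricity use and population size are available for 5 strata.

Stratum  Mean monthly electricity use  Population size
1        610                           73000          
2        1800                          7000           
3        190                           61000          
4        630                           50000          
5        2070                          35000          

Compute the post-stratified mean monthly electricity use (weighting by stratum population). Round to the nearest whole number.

Σ Nₕ·x̄ₕ = 610×73000 + 1800×7000 + 190×61000 + 630×50000 + 2070×35000
  = 44530000 + 12600000 + 11590000 + 31500000 + 72450000 = 172670000
Σ Nₕ = 73000 + 7000 + 61000 + 50000 + 35000 = 226000
Overall mean = 172670000 / 226000 = 764.02655

764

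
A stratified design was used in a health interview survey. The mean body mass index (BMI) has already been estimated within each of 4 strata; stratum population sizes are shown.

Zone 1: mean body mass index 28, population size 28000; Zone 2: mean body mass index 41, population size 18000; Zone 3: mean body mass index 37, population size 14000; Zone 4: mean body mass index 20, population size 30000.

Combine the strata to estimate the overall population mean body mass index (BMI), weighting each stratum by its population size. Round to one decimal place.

29.3

Σ Nₕ·x̄ₕ = 28×28000 + 41×18000 + 37×14000 + 20×30000
  = 784000 + 738000 + 518000 + 600000 = 2640000
Σ Nₕ = 28000 + 18000 + 14000 + 30000 = 90000
Overall mean = 2640000 / 90000 = 29.333333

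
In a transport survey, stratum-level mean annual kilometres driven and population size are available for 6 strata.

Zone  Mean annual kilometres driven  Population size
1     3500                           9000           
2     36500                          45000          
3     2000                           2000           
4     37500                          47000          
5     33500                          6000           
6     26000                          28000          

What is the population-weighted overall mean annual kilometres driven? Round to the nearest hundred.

31900

Σ Nₕ·x̄ₕ = 3500×9000 + 36500×45000 + 2000×2000 + 37500×47000 + 33500×6000 + 26000×28000
  = 31500000 + 1642500000 + 4000000 + 1762500000 + 201000000 + 728000000 = 4369500000
Σ Nₕ = 137000
Overall mean = 4369500000 / 137000 = 31894.161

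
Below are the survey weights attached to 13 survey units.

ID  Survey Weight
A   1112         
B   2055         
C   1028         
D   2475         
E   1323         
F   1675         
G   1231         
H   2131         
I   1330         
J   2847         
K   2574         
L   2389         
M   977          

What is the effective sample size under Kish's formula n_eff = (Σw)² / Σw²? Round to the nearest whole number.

12

Σ wᵢ = 23147
Σ wᵢ² = 46416089
n_eff = 23147² / 46416089 = 535783609 / 46416089 = 11.543058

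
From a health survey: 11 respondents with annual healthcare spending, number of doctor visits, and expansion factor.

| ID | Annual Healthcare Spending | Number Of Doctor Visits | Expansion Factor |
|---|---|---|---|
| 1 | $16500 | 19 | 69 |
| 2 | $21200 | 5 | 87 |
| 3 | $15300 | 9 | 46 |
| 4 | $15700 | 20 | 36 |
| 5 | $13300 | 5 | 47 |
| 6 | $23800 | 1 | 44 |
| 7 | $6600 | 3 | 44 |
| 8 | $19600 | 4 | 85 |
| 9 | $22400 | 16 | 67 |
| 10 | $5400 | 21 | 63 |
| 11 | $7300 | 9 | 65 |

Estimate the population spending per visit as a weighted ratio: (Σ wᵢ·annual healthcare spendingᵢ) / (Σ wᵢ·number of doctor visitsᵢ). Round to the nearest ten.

1540

Σ wᵢ·y = 16500×69 + 21200×87 + 15300×46 + 15700×36 + 13300×47 + 23800×44 + 6600×44 + 19600×85 + 22400×67 + 5400×63 + 7300×65
  = 1138500 + 1844400 + 703800 + 565200 + 625100 + 1047200 + 290400 + 1666000 + 1500800 + 340200 + 474500 = 10196100
Σ wᵢ·x = 19×69 + 5×87 + 9×46 + 20×36 + 5×47 + 1×44 + 3×44 + 4×85 + 16×67 + 21×63 + 9×65
  = 6611
Ratio = 10196100 / 6611 = 1542.2931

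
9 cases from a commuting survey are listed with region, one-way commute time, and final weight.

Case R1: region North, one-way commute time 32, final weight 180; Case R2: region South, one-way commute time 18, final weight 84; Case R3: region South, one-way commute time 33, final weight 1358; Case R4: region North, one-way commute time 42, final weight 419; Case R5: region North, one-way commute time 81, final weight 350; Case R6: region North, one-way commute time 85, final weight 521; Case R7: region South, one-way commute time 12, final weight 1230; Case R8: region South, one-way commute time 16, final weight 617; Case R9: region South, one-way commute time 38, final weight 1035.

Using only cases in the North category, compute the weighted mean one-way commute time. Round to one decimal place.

North rows: R1, R4, R5, R6
Weighted sum = 32×180 + 42×419 + 81×350 + 85×521
  = 5760 + 17598 + 28350 + 44285 = 95993
Sum of weights = 180 + 419 + 350 + 521 = 1470
Weighted mean = 95993 / 1470 = 65.301361

65.3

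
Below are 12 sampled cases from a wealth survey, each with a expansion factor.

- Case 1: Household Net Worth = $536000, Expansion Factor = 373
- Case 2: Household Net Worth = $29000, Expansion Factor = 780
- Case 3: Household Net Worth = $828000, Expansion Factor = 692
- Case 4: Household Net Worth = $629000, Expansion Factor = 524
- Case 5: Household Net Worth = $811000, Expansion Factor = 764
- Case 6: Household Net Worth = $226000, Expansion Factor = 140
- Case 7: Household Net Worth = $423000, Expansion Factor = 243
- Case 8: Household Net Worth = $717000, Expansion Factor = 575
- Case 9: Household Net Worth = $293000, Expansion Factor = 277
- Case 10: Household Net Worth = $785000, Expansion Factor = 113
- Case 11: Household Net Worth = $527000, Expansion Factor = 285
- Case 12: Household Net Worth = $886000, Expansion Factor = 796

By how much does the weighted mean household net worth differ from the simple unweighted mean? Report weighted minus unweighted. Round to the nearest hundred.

Unweighted sum = 6690000
Unweighted mean = 6690000 / 12 = 557500
Weighted sum = 536000×373 + 29000×780 + 828000×692 + 629000×524 + 811000×764 + 226000×140 + 423000×243 + 717000×575 + 293000×277 + 785000×113 + 527000×285 + 886000×796
  = 199928000 + 22620000 + 572976000 + 329596000 + 619604000 + 31640000 + 102789000 + 412275000 + 81161000 + 88705000 + 150195000 + 705256000 = 3316745000
Sum of weights = 5562
Weighted mean = 3316745000 / 5562 = 596322.37
Difference (weighted minus unweighted) = 38822.366

38800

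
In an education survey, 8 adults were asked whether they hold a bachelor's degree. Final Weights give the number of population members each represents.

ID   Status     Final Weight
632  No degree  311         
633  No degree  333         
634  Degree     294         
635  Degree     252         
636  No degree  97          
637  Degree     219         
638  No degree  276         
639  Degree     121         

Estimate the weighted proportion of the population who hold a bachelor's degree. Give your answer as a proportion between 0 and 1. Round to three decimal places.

Sum of weights for 'Degree' = 294 + 252 + 219 + 121 = 886
Total weight = 1903
Weighted proportion = 886 / 1903 = 0.46558066

0.466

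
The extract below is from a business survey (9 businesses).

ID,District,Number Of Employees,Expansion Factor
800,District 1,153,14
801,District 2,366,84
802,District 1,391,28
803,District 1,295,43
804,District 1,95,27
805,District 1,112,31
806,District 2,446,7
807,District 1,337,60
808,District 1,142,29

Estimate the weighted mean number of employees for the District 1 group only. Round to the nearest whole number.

District 1 rows: 800, 802, 803, 804, 805, 807, 808
Weighted sum = 153×14 + 391×28 + 295×43 + 95×27 + 112×31 + 337×60 + 142×29
  = 56150
Sum of weights = 14 + 28 + 43 + 27 + 31 + 60 + 29 = 232
Weighted mean = 56150 / 232 = 242.02586

242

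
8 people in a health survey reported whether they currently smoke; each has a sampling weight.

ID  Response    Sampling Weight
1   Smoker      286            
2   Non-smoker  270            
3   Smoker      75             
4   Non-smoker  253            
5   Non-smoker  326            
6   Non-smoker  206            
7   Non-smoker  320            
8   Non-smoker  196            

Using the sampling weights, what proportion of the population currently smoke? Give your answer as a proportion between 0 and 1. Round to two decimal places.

Sum of weights for 'Smoker' = 286 + 75 = 361
Total weight = 286 + 270 + 75 + 253 + 326 + 206 + 320 + 196 = 1932
Weighted proportion = 361 / 1932 = 0.186853

0.19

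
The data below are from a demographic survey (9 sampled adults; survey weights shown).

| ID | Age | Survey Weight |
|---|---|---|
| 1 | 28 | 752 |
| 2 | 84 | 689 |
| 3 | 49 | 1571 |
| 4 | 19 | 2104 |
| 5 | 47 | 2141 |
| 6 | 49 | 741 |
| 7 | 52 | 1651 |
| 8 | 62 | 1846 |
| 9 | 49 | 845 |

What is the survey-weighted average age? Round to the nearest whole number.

Weighted sum = 28×752 + 84×689 + 49×1571 + 19×2104 + 47×2141 + 49×741 + 52×1651 + 62×1846 + 49×845
  = 574532
Sum of weights = 12340
Weighted mean = 574532 / 12340 = 46.558509

47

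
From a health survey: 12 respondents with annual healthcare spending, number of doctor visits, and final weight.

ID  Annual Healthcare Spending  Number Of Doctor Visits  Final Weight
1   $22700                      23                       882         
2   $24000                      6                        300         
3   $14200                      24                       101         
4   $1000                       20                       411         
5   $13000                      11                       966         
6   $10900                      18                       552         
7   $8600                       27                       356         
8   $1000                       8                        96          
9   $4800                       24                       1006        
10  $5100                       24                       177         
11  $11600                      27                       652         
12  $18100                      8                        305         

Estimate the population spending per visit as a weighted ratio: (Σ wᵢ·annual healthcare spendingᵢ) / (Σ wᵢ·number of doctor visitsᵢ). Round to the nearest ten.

620

Σ wᵢ·y = 22700×882 + 24000×300 + 14200×101 + 1000×411 + 13000×966 + 10900×552 + 8600×356 + 1000×96 + 4800×1006 + 5100×177 + 11600×652 + 18100×305
  = 20021400 + 7200000 + 1434200 + 411000 + 12558000 + 6016800 + 3061600 + 96000 + 4828800 + 902700 + 7563200 + 5520500 = 69614200
Σ wᵢ·x = 23×882 + 6×300 + 24×101 + 20×411 + 11×966 + 18×552 + 27×356 + 8×96 + 24×1006 + 24×177 + 27×652 + 8×305
  = 20286 + 1800 + 2424 + 8220 + 10626 + 9936 + 9612 + 768 + 24144 + 4248 + 17604 + 2440 = 112108
Ratio = 69614200 / 112108 = 620.95658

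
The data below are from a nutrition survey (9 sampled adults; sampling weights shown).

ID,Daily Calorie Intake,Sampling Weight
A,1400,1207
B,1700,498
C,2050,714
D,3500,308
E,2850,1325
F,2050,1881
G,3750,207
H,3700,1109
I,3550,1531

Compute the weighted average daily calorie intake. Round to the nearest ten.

2620

Weighted sum = 1400×1207 + 1700×498 + 2050×714 + 3500×308 + 2850×1325 + 2050×1881 + 3750×207 + 3700×1109 + 3550×1531
  = 1689800 + 846600 + 1463700 + 1078000 + 3776250 + 3856050 + 776250 + 4103300 + 5435050 = 23025000
Sum of weights = 1207 + 498 + 714 + 308 + 1325 + 1881 + 207 + 1109 + 1531 = 8780
Weighted mean = 23025000 / 8780 = 2622.4374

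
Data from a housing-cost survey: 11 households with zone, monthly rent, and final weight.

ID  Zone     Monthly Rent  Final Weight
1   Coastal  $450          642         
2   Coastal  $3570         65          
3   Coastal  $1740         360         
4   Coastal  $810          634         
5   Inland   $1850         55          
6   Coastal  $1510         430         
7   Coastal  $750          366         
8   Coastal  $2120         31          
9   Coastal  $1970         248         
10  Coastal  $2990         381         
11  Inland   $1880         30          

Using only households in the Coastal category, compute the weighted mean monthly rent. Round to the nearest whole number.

1355

Coastal rows: 1, 2, 3, 4, 6, 7, 8, 9, 10
Weighted sum = 450×642 + 3570×65 + 1740×360 + 810×634 + 1510×430 + 750×366 + 2120×31 + 1970×248 + 2990×381
  = 288900 + 232050 + 626400 + 513540 + 649300 + 274500 + 65720 + 488560 + 1139190 = 4278160
Sum of weights = 642 + 65 + 360 + 634 + 430 + 366 + 31 + 248 + 381 = 3157
Weighted mean = 4278160 / 3157 = 1355.1346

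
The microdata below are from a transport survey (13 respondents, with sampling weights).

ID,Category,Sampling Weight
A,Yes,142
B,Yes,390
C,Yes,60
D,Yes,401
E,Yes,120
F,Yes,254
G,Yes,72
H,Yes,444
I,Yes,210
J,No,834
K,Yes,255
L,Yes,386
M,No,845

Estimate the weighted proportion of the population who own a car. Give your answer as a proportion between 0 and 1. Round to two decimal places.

0.62

Sum of weights for 'Yes' = 142 + 390 + 60 + 401 + 120 + 254 + 72 + 444 + 210 + 255 + 386 = 2734
Total weight = 4413
Weighted proportion = 2734 / 4413 = 0.6195332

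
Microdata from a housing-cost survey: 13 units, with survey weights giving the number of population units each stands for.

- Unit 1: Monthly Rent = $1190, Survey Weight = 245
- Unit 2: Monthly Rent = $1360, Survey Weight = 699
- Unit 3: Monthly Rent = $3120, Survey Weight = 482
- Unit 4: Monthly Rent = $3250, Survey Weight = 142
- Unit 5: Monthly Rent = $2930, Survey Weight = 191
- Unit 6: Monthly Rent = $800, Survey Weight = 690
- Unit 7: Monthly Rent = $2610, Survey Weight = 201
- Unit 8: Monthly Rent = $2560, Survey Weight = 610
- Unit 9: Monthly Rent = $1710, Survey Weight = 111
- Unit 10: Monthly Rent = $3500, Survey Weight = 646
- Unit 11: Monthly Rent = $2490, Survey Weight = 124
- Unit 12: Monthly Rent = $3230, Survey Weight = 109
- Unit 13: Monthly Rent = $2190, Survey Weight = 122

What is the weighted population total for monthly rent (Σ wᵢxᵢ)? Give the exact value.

9784190

Weighted total = 9784190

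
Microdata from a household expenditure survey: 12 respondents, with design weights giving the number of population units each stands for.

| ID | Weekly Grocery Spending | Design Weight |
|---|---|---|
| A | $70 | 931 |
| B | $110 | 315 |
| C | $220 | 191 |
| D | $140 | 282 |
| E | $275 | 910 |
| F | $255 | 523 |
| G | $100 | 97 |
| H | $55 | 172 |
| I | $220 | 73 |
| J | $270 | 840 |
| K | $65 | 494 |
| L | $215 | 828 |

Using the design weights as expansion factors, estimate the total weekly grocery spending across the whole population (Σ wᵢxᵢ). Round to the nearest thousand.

1037000

Weighted total = 70×931 + 110×315 + 220×191 + 140×282 + 275×910 + 255×523 + 100×97 + 55×172 + 220×73 + 270×840 + 65×494 + 215×828
  = 65170 + 34650 + 42020 + 39480 + 250250 + 133365 + 9700 + 9460 + 16060 + 226800 + 32110 + 178020 = 1037085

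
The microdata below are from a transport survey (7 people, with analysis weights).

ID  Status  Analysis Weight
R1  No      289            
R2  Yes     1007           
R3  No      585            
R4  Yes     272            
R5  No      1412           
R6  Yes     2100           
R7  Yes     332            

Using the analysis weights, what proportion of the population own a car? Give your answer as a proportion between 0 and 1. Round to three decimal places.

0.619

Sum of weights for 'Yes' = 1007 + 272 + 2100 + 332 = 3711
Total weight = 289 + 1007 + 585 + 272 + 1412 + 2100 + 332 = 5997
Weighted proportion = 3711 / 5997 = 0.6188094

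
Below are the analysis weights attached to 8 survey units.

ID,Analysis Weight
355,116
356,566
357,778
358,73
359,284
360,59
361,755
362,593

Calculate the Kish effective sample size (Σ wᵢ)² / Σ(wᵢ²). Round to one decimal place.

Σ wᵢ = 3224
Σ wᵢ² = 13456 + 320356 + 605284 + 5329 + 80656 + 3481 + 570025 + 351649 = 1950236
n_eff = 3224² / 1950236 = 10394176 / 1950236 = 5.3297016

5.3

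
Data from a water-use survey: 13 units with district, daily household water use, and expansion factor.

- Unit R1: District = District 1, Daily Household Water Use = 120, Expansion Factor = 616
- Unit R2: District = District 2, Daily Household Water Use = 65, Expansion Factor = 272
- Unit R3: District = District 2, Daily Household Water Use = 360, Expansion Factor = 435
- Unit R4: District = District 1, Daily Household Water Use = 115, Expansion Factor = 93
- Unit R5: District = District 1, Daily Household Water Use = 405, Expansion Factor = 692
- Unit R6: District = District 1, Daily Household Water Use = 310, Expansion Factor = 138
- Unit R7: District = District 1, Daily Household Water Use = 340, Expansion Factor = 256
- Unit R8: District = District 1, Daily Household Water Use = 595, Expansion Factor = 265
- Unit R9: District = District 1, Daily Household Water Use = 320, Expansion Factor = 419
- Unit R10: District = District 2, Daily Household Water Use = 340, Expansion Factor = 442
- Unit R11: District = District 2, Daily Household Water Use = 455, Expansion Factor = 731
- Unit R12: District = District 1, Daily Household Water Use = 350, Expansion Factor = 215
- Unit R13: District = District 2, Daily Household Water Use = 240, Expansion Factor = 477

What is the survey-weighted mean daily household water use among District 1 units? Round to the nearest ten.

District 1 rows: R1, R4, R5, R6, R7, R8, R9, R12
Weighted sum = 120×616 + 115×93 + 405×692 + 310×138 + 340×256 + 595×265 + 320×419 + 350×215
  = 73920 + 10695 + 280260 + 42780 + 87040 + 157675 + 134080 + 75250 = 861700
Sum of weights = 2694
Weighted mean = 861700 / 2694 = 319.85895

320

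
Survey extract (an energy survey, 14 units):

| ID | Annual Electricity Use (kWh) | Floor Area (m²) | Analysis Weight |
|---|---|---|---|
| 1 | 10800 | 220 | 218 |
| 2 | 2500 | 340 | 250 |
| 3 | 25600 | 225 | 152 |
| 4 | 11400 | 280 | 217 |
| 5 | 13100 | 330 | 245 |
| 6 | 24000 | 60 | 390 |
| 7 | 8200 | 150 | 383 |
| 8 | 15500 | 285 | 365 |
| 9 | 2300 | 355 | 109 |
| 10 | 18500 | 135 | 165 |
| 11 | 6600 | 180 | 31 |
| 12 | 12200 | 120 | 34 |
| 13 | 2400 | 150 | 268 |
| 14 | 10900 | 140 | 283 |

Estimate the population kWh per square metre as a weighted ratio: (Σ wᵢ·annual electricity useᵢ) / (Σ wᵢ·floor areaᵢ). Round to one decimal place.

Σ wᵢ·y = 38362500
Σ wᵢ·x = 644095
Ratio = 38362500 / 644095 = 59.560313

59.6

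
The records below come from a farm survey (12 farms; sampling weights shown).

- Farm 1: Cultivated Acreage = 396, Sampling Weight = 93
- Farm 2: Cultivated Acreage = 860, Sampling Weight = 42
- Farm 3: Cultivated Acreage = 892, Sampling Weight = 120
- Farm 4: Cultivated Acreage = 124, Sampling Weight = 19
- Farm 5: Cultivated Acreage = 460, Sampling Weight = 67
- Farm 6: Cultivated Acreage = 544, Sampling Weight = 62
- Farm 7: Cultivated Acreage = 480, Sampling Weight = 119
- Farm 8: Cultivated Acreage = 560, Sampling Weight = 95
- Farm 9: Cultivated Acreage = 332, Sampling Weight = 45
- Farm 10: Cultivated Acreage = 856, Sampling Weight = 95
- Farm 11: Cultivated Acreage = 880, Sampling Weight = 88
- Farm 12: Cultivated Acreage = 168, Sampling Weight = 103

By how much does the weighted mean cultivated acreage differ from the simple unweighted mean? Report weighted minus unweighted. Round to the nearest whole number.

Unweighted sum = 396 + 860 + 892 + 124 + 460 + 544 + 480 + 560 + 332 + 856 + 880 + 168 = 6552
Unweighted mean = 6552 / 12 = 546
Weighted sum = 396×93 + 860×42 + 892×120 + 124×19 + 460×67 + 544×62 + 480×119 + 560×95 + 332×45 + 856×95 + 880×88 + 168×103
  = 36828 + 36120 + 107040 + 2356 + 30820 + 33728 + 57120 + 53200 + 14940 + 81320 + 77440 + 17304 = 548216
Sum of weights = 93 + 42 + 120 + 19 + 67 + 62 + 119 + 95 + 45 + 95 + 88 + 103 = 948
Weighted mean = 548216 / 948 = 578.28692
Difference (weighted minus unweighted) = 32.28692

32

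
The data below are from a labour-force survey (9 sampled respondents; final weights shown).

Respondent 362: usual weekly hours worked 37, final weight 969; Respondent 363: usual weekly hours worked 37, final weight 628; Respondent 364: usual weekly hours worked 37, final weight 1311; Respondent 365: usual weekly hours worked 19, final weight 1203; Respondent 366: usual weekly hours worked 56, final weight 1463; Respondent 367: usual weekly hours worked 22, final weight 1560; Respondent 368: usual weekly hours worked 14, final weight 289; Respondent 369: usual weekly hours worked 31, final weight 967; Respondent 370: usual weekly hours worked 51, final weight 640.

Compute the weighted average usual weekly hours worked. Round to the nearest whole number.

35

Weighted sum = 37×969 + 37×628 + 37×1311 + 19×1203 + 56×1463 + 22×1560 + 14×289 + 31×967 + 51×640
  = 35853 + 23236 + 48507 + 22857 + 81928 + 34320 + 4046 + 29977 + 32640 = 313364
Sum of weights = 9030
Weighted mean = 313364 / 9030 = 34.702547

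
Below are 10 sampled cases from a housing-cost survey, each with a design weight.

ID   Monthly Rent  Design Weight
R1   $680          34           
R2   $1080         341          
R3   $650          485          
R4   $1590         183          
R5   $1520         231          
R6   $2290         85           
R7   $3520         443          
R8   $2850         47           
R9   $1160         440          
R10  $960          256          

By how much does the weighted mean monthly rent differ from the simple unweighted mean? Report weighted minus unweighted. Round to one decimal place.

-61.1

Unweighted sum = 680 + 1080 + 650 + 1590 + 1520 + 2290 + 3520 + 2850 + 1160 + 960 = 16300
Unweighted mean = 16300 / 10 = 1630
Weighted sum = 680×34 + 1080×341 + 650×485 + 1590×183 + 1520×231 + 2290×85 + 3520×443 + 2850×47 + 1160×440 + 960×256
  = 23120 + 368280 + 315250 + 290970 + 351120 + 194650 + 1559360 + 133950 + 510400 + 245760 = 3992860
Sum of weights = 34 + 341 + 485 + 183 + 231 + 85 + 443 + 47 + 440 + 256 = 2545
Weighted mean = 3992860 / 2545 = 1568.9037
Difference (weighted minus unweighted) = -61.096267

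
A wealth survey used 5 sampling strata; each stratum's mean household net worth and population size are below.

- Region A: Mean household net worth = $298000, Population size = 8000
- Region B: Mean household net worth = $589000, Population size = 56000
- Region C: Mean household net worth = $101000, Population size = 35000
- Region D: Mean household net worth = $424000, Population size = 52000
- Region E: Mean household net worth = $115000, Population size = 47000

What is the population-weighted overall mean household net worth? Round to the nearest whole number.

Σ Nₕ·x̄ₕ = 298000×8000 + 589000×56000 + 101000×35000 + 424000×52000 + 115000×47000
  = 66356000000
Σ Nₕ = 8000 + 56000 + 35000 + 52000 + 47000 = 198000
Overall mean = 66356000000 / 198000 = 335131.31

335131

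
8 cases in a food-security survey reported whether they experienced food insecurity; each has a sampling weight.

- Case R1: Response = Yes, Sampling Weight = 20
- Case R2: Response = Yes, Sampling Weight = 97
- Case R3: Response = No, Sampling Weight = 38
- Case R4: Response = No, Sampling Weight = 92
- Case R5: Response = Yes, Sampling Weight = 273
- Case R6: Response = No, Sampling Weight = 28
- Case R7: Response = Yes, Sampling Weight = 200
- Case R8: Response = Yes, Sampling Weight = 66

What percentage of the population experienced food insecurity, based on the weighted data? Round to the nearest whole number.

81

Sum of weights for 'Yes' = 20 + 97 + 273 + 200 + 66 = 656
Total weight = 20 + 97 + 38 + 92 + 273 + 28 + 200 + 66 = 814
Weighted proportion = 656 / 814 = 0.80589681 → 80.589681%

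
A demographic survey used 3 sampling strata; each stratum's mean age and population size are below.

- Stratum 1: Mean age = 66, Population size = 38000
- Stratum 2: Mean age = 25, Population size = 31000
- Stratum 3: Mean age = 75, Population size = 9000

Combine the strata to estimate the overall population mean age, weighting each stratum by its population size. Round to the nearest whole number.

Σ Nₕ·x̄ₕ = 66×38000 + 25×31000 + 75×9000
  = 2508000 + 775000 + 675000 = 3958000
Σ Nₕ = 38000 + 31000 + 9000 = 78000
Overall mean = 3958000 / 78000 = 50.74359

51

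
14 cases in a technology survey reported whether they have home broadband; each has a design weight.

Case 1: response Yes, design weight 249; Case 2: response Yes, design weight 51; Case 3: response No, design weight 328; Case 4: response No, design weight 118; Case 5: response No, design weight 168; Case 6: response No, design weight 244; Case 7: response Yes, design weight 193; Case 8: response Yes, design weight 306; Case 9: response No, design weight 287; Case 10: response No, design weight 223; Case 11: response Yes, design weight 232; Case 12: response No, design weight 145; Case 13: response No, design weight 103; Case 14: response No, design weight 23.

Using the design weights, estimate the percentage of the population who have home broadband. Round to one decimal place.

Sum of weights for 'Yes' = 249 + 51 + 193 + 306 + 232 = 1031
Total weight = 2670
Weighted proportion = 1031 / 2670 = 0.38614232 → 38.614232%

38.6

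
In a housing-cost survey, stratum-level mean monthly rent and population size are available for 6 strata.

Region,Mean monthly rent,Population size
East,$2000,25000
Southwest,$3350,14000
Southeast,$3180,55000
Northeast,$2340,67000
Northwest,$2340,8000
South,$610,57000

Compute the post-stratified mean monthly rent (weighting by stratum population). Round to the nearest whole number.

2133

Σ Nₕ·x̄ₕ = 2000×25000 + 3350×14000 + 3180×55000 + 2340×67000 + 2340×8000 + 610×57000
  = 482070000
Σ Nₕ = 25000 + 14000 + 55000 + 67000 + 8000 + 57000 = 226000
Overall mean = 482070000 / 226000 = 2133.0531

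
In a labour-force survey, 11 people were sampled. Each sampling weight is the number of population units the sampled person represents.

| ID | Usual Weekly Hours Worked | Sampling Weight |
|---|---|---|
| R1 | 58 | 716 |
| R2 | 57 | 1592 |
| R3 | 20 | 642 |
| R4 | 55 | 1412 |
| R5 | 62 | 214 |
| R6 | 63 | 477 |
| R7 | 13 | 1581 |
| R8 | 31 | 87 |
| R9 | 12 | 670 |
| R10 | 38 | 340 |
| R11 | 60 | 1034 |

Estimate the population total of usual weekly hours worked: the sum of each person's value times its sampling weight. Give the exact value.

372341

Weighted total = 58×716 + 57×1592 + 20×642 + 55×1412 + 62×214 + 63×477 + 13×1581 + 31×87 + 12×670 + 38×340 + 60×1034
  = 372341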